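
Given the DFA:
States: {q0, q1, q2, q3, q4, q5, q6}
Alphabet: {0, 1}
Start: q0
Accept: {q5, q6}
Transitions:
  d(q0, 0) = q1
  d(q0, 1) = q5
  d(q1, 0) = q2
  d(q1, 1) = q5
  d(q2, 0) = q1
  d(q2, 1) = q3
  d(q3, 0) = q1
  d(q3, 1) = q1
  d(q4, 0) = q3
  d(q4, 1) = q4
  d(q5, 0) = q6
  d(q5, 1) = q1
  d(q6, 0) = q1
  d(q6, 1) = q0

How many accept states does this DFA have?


Accept states listed: {q5, q6}
Counting: q5(1) q6(2)

2


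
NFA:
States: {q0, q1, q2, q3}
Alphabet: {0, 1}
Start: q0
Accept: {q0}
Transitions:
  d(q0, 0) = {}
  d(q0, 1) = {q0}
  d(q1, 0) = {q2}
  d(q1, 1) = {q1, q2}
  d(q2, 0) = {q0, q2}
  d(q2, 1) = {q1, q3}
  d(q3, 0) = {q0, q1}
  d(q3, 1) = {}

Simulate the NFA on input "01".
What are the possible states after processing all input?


Start: {q0}
  --0--> {}
  --1--> {}

{} (empty set, no valid transitions)


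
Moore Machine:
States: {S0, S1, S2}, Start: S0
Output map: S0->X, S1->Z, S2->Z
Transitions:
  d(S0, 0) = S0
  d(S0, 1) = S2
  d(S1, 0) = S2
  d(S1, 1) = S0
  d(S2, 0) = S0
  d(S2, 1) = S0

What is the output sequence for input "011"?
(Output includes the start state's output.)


Start: S0 (output X)
  --0--> S0 (output X)
  --1--> S2 (output Z)
  --1--> S0 (output X)

"XXZX"


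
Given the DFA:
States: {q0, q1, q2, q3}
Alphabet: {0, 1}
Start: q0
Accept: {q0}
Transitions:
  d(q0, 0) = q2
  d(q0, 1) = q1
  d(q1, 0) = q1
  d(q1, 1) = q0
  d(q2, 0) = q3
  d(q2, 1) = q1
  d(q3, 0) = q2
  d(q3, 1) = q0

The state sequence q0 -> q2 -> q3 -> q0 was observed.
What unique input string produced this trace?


Trace back each transition to find the symbol:
  q0 --[0]--> q2
  q2 --[0]--> q3
  q3 --[1]--> q0

"001"


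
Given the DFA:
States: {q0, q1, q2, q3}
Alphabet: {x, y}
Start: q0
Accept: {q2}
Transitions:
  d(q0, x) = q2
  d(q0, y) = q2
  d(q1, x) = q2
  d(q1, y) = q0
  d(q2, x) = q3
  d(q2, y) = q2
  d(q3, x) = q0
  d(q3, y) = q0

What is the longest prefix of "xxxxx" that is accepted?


Run the DFA, marking each prefix where the state is accepting:
  "" -> q0 [reject]
  "x" -> q2 [accept]
  "xx" -> q3 [reject]
  "xxx" -> q0 [reject]
  "xxxx" -> q2 [accept]
  "xxxxx" -> q3 [reject]

"xxxx"


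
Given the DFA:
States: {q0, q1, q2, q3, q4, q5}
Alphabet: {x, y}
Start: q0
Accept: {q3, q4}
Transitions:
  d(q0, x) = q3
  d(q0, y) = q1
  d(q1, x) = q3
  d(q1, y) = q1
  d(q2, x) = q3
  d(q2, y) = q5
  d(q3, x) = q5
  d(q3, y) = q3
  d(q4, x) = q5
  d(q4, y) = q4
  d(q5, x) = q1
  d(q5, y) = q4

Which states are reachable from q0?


BFS from q0:
  layer 0: {q0}
  layer 1: {q1, q3}
  layer 2: {q5}
  layer 3: {q4}

{q0, q1, q3, q4, q5}


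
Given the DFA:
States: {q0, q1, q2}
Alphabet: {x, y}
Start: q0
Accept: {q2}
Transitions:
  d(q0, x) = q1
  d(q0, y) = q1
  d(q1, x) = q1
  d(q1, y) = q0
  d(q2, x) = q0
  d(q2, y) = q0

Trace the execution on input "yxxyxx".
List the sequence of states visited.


Input: yxxyxx
d(q0, y) = q1
d(q1, x) = q1
d(q1, x) = q1
d(q1, y) = q0
d(q0, x) = q1
d(q1, x) = q1


q0 -> q1 -> q1 -> q1 -> q0 -> q1 -> q1


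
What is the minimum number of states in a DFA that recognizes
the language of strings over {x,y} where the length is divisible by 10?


States track (length) mod 10.
Need 10 states: one per remainder 0..9; accept = remainder 0.

10


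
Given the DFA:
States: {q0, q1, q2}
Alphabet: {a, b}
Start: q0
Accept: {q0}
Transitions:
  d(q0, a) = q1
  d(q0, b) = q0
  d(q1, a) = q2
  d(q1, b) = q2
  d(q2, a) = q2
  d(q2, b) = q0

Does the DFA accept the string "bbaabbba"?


Trace: q0 -> q0 -> q0 -> q1 -> q2 -> q0 -> q0 -> q0 -> q1
Final state: q1
Accept states: {q0}

No, rejected (final state q1 is not an accept state)


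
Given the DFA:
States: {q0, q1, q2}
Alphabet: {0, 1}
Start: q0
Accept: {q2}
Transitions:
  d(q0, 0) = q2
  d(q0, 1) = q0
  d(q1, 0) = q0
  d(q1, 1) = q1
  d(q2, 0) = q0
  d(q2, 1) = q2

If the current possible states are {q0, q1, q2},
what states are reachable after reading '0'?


Apply transition on '0' from each current state:
  d(q0, 0) = q2
  d(q1, 0) = q0
  d(q2, 0) = q0

{q0, q2}


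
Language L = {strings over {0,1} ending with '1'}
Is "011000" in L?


last symbol = '0'

No, "011000" is not in L


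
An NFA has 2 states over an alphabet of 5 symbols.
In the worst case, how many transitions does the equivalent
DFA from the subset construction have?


Subset construction: one DFA state per subset of NFA states = 2^2 = 4 states.
Each DFA state has 5 outgoing transitions: 4 * 5 = 20

20


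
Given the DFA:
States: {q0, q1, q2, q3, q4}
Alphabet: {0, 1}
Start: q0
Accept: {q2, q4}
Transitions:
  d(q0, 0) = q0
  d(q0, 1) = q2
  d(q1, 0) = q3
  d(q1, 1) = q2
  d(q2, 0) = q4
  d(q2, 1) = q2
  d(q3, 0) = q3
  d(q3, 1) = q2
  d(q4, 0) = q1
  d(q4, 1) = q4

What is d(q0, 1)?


Looking up transition d(q0, 1)

q2


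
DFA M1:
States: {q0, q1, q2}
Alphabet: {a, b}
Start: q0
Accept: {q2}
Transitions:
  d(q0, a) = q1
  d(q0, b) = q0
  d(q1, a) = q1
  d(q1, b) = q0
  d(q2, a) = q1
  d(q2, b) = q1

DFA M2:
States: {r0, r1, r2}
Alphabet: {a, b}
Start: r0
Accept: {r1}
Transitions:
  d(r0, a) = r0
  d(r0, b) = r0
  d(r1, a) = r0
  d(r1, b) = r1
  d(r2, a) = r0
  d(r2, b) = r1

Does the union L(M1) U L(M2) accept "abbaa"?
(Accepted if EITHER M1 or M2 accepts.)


M1: final=q1 accepted=False
M2: final=r0 accepted=False

No, union rejects (neither accepts)


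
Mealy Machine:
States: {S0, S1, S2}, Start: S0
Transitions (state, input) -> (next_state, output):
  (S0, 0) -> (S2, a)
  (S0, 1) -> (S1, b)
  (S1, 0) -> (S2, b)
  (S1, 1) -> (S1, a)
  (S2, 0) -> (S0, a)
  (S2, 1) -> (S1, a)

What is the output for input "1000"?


Step-by-step:
  (S0, 1) -> (S1, b)
  (S1, 0) -> (S2, b)
  (S2, 0) -> (S0, a)
  (S0, 0) -> (S2, a)

"bbaa"


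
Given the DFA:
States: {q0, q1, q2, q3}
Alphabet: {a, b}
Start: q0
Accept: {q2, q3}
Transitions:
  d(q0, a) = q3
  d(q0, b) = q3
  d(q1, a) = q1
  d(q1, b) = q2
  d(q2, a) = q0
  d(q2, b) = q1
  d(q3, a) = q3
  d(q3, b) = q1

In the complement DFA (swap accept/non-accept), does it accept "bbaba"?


Trace: q0 -> q3 -> q1 -> q1 -> q2 -> q0
Final: q0
Original accept: {q2, q3}
Complement: q0 is not in original accept

Yes, complement accepts (original rejects)


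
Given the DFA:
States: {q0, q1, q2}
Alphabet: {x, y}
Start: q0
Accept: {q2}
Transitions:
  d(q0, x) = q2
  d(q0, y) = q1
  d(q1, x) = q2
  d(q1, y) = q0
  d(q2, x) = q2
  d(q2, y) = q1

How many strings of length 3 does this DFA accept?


Enumerating all length-3 strings:
  "xxx" -> q2 [accept]
  "xxy" -> q1 [reject]
  "xyx" -> q2 [accept]
  "xyy" -> q0 [reject]
  "yxx" -> q2 [accept]
  "yxy" -> q1 [reject]
  "yyx" -> q2 [accept]
  "yyy" -> q1 [reject]

4 out of 8


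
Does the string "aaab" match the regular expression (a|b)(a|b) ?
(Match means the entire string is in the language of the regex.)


|string| = 4; first = 'a'; last = 'b'

No, "aaab" does not match (a|b)(a|b)


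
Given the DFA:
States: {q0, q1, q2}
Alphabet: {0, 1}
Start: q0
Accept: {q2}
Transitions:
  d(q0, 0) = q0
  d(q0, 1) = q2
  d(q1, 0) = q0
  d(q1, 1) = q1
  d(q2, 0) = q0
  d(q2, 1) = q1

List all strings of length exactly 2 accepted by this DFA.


All strings of length 2: 4 total
Accepted: 1

"01"


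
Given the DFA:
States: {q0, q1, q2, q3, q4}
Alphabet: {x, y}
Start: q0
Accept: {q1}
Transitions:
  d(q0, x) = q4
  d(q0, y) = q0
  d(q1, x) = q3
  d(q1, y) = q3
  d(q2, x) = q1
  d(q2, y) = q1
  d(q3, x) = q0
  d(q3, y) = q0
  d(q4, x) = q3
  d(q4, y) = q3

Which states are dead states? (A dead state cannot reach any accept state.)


Forward reachability from each state:
  q0 -> reaches {q0, q3, q4}, no accept state (dead)
  q1 -> reaches accept state q1 (live)
  q2 -> reaches accept state q1 (live)
  q3 -> reaches {q0, q3, q4}, no accept state (dead)
  q4 -> reaches {q0, q3, q4}, no accept state (dead)

{q0, q3, q4}


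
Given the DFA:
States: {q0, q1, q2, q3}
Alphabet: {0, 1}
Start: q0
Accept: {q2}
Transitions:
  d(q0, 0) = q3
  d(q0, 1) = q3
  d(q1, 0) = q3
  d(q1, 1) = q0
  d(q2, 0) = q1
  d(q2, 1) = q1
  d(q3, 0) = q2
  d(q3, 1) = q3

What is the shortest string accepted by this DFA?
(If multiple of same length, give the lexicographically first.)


BFS by string length (lex-first path to each state shown):
  len 0: q0<-""
  len 1: q3<-"0"
  len 2: q2<-"00", q3<-"01"
Found accept state at length 2.

"00"


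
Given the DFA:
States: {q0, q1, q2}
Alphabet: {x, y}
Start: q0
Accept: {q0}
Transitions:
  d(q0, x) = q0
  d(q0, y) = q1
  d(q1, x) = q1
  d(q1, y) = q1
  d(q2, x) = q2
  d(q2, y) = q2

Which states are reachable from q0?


BFS from q0:
  layer 0: {q0}
  layer 1: {q1}

{q0, q1}


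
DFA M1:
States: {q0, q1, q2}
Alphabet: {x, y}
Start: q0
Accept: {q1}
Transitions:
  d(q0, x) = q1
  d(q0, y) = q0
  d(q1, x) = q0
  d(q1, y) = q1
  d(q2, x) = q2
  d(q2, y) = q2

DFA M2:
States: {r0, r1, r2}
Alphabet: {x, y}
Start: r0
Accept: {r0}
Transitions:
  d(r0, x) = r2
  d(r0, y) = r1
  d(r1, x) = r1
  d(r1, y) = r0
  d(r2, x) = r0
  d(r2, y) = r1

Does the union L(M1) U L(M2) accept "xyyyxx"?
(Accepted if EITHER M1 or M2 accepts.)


M1: final=q1 accepted=True
M2: final=r1 accepted=False

Yes, union accepts


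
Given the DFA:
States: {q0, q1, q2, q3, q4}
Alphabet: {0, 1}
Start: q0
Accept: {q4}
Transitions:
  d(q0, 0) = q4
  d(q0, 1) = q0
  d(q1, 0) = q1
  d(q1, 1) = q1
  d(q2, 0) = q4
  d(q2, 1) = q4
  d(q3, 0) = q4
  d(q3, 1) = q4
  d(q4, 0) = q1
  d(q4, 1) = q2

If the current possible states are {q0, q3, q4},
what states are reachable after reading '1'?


Apply transition on '1' from each current state:
  d(q0, 1) = q0
  d(q3, 1) = q4
  d(q4, 1) = q2

{q0, q2, q4}


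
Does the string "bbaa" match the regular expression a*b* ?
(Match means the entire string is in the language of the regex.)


|string| = 4; first = 'b'; last = 'a'

No, "bbaa" does not match a*b*


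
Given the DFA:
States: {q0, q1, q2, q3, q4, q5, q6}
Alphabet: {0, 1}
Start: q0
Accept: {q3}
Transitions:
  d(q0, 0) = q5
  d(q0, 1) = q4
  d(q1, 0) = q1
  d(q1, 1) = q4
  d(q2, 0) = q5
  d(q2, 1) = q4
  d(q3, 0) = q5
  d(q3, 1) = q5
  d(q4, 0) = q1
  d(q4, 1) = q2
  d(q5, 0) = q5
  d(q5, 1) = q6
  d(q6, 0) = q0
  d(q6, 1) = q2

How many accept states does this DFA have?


Accept states listed: {q3}
Counting: q3(1)

1


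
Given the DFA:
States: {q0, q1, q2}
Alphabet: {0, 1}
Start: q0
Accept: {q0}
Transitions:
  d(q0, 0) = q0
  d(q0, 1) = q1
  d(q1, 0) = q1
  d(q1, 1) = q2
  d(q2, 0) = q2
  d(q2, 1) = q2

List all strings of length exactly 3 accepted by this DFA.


All strings of length 3: 8 total
Accepted: 1

"000"


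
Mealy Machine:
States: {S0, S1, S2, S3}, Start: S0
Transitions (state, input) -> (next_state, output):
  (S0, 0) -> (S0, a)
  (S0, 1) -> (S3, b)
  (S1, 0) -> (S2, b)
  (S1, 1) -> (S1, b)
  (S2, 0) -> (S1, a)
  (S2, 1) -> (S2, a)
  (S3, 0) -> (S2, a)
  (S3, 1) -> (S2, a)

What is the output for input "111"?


Step-by-step:
  (S0, 1) -> (S3, b)
  (S3, 1) -> (S2, a)
  (S2, 1) -> (S2, a)

"baa"


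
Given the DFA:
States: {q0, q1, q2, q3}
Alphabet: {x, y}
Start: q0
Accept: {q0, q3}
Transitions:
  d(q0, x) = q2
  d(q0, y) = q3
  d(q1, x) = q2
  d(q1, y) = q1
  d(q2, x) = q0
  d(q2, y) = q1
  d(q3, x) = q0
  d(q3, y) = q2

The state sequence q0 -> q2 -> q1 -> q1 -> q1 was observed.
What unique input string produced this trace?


Trace back each transition to find the symbol:
  q0 --[x]--> q2
  q2 --[y]--> q1
  q1 --[y]--> q1
  q1 --[y]--> q1

"xyyy"


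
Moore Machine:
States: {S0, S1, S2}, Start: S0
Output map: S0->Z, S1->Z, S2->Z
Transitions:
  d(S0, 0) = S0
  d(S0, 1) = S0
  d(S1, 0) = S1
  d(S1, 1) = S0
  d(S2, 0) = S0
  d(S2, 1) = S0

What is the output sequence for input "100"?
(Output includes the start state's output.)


Start: S0 (output Z)
  --1--> S0 (output Z)
  --0--> S0 (output Z)
  --0--> S0 (output Z)

"ZZZZ"


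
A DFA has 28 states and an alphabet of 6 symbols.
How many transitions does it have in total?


Each state has exactly one transition per symbol.
28 * 6 = 168

168


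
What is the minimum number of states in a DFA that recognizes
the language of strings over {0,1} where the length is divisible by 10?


States track (length) mod 10.
Need 10 states: one per remainder 0..9; accept = remainder 0.

10


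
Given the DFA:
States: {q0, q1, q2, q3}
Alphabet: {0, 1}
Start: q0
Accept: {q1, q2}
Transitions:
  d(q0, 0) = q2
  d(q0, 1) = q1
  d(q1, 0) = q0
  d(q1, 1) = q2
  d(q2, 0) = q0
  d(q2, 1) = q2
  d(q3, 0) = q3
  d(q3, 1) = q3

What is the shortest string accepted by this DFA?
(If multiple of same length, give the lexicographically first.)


BFS by string length (lex-first path to each state shown):
  len 0: q0<-""
  len 1: q1<-"1", q2<-"0"
Found accept state at length 1.

"0"


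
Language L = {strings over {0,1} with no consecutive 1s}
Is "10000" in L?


'11' does not occur

Yes, "10000" is in L


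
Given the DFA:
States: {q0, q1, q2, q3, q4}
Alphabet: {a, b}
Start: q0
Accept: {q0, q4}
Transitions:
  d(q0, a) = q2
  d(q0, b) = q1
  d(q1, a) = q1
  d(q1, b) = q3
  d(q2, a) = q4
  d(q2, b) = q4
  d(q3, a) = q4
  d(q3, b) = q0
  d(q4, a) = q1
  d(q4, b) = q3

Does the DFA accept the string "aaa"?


Trace: q0 -> q2 -> q4 -> q1
Final state: q1
Accept states: {q0, q4}

No, rejected (final state q1 is not an accept state)


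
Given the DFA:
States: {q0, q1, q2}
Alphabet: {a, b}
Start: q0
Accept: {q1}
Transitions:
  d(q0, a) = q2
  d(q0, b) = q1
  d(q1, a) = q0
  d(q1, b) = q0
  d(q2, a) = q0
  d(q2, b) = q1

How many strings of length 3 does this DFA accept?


Enumerating all length-3 strings:
  "aaa" -> q2 [reject]
  "aab" -> q1 [accept]
  "aba" -> q0 [reject]
  "abb" -> q0 [reject]
  "baa" -> q2 [reject]
  "bab" -> q1 [accept]
  "bba" -> q2 [reject]
  "bbb" -> q1 [accept]

3 out of 8


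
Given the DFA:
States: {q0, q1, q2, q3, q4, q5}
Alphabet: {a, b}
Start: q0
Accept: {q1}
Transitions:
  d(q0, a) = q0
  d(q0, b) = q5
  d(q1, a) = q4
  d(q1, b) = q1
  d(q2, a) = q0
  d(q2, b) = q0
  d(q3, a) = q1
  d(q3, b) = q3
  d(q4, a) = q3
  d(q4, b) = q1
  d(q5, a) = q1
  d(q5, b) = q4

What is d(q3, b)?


Looking up transition d(q3, b)

q3


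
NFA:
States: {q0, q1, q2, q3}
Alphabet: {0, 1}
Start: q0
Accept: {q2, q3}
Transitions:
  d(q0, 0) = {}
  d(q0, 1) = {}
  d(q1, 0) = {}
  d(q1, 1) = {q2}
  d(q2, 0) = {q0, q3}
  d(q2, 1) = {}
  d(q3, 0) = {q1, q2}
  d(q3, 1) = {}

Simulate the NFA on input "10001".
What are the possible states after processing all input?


Start: {q0}
  --1--> {}
  --0--> {}
  --0--> {}
  --0--> {}
  --1--> {}

{} (empty set, no valid transitions)


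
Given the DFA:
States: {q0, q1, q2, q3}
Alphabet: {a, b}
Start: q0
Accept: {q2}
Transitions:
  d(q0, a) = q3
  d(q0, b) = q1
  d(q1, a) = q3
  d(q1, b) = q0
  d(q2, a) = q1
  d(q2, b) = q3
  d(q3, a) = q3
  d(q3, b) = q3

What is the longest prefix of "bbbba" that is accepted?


Run the DFA, marking each prefix where the state is accepting:
  "" -> q0 [reject]
  "b" -> q1 [reject]
  "bb" -> q0 [reject]
  "bbb" -> q1 [reject]
  "bbbb" -> q0 [reject]
  "bbbba" -> q3 [reject]

No prefix is accepted


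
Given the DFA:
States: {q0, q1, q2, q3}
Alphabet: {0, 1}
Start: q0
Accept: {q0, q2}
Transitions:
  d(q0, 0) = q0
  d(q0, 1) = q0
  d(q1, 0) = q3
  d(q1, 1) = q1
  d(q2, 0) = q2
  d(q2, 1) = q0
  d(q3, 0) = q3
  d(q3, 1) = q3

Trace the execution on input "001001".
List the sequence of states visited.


Input: 001001
d(q0, 0) = q0
d(q0, 0) = q0
d(q0, 1) = q0
d(q0, 0) = q0
d(q0, 0) = q0
d(q0, 1) = q0


q0 -> q0 -> q0 -> q0 -> q0 -> q0 -> q0


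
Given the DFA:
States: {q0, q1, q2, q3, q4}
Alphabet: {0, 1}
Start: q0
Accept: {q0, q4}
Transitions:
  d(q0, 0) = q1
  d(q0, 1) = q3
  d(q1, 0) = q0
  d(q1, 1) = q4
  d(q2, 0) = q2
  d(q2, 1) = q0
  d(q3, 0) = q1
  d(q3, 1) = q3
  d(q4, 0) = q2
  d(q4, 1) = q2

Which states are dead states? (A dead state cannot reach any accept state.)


Forward reachability from each state:
  q0 -> reaches accept state q0 (live)
  q1 -> reaches accept state q0 (live)
  q2 -> reaches accept state q0 (live)
  q3 -> reaches accept state q0 (live)
  q4 -> reaches accept state q0 (live)

None (all states can reach an accept state)


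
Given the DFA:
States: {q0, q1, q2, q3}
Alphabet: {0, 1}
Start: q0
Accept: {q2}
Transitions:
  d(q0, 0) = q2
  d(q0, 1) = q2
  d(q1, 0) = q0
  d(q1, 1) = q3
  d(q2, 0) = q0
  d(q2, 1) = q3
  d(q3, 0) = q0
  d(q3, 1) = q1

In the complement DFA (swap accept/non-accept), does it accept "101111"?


Trace: q0 -> q2 -> q0 -> q2 -> q3 -> q1 -> q3
Final: q3
Original accept: {q2}
Complement: q3 is not in original accept

Yes, complement accepts (original rejects)


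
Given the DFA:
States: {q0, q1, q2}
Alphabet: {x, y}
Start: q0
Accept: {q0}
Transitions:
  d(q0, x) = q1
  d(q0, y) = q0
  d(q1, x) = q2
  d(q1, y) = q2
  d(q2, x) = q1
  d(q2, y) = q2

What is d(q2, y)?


Looking up transition d(q2, y)

q2


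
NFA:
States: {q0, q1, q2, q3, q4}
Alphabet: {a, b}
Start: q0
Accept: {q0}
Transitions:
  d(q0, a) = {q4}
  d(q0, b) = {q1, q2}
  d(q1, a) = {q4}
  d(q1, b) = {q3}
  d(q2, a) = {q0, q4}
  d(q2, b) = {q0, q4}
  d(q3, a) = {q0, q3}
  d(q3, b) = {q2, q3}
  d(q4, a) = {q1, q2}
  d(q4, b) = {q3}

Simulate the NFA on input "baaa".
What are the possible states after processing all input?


Start: {q0}
  --b--> {q1, q2}
  --a--> {q0, q4}
  --a--> {q1, q2, q4}
  --a--> {q0, q1, q2, q4}

{q0, q1, q2, q4}


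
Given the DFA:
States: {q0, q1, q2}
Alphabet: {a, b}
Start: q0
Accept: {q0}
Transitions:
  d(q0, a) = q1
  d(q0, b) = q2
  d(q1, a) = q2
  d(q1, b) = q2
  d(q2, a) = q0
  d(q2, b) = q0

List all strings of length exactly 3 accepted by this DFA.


All strings of length 3: 8 total
Accepted: 4

"aaa", "aab", "aba", "abb"


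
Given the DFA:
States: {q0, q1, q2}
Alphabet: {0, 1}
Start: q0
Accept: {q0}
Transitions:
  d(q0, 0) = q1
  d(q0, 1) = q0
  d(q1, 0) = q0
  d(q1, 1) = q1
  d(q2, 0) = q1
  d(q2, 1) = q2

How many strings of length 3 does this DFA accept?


Enumerating all length-3 strings:
  "000" -> q1 [reject]
  "001" -> q0 [accept]
  "010" -> q0 [accept]
  "011" -> q1 [reject]
  "100" -> q0 [accept]
  "101" -> q1 [reject]
  "110" -> q1 [reject]
  "111" -> q0 [accept]

4 out of 8


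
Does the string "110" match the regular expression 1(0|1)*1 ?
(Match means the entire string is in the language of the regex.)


|string| = 3; first = '1'; last = '0'

No, "110" does not match 1(0|1)*1


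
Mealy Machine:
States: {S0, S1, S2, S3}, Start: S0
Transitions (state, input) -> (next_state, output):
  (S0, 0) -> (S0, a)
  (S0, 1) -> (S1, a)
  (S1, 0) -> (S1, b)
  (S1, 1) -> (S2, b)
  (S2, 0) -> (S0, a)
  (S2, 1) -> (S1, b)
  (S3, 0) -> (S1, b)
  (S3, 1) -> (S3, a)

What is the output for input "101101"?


Step-by-step:
  (S0, 1) -> (S1, a)
  (S1, 0) -> (S1, b)
  (S1, 1) -> (S2, b)
  (S2, 1) -> (S1, b)
  (S1, 0) -> (S1, b)
  (S1, 1) -> (S2, b)

"abbbbb"


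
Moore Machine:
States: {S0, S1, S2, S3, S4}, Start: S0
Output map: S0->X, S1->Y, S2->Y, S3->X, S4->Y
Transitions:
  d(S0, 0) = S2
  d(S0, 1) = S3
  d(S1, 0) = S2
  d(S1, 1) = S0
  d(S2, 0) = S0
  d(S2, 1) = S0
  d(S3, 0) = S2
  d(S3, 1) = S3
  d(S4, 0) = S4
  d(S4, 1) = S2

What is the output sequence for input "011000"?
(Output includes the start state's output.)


Start: S0 (output X)
  --0--> S2 (output Y)
  --1--> S0 (output X)
  --1--> S3 (output X)
  --0--> S2 (output Y)
  --0--> S0 (output X)
  --0--> S2 (output Y)

"XYXXYXY"


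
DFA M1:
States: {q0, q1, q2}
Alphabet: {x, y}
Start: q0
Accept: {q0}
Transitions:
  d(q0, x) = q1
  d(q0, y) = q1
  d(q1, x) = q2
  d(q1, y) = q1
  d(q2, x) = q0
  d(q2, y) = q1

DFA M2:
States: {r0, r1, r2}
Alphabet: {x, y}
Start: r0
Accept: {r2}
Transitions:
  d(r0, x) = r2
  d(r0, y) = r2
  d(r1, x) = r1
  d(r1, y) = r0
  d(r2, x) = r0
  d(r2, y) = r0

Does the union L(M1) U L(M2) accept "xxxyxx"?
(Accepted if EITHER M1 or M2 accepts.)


M1: final=q0 accepted=True
M2: final=r0 accepted=False

Yes, union accepts


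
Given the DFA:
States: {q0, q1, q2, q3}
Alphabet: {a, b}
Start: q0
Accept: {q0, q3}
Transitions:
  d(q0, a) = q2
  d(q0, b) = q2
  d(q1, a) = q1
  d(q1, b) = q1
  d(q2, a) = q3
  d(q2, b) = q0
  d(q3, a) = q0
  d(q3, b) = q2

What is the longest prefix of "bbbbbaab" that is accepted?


Run the DFA, marking each prefix where the state is accepting:
  "" -> q0 [accept]
  "b" -> q2 [reject]
  "bb" -> q0 [accept]
  "bbb" -> q2 [reject]
  "bbbb" -> q0 [accept]
  "bbbbb" -> q2 [reject]
  "bbbbba" -> q3 [accept]
  "bbbbbaa" -> q0 [accept]
  "bbbbbaab" -> q2 [reject]

"bbbbbaa"


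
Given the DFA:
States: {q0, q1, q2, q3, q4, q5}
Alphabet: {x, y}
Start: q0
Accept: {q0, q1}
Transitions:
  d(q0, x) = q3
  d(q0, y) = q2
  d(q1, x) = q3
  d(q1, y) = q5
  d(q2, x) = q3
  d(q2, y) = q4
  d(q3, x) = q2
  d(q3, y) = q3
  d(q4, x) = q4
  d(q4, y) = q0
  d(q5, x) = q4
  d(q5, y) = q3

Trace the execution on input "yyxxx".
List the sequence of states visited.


Input: yyxxx
d(q0, y) = q2
d(q2, y) = q4
d(q4, x) = q4
d(q4, x) = q4
d(q4, x) = q4


q0 -> q2 -> q4 -> q4 -> q4 -> q4


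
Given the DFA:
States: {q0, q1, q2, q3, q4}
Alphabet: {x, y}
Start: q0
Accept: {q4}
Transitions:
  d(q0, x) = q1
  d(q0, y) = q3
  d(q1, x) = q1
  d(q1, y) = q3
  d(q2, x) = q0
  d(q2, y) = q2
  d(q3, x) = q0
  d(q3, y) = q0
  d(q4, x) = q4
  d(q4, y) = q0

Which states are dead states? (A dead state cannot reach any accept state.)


Forward reachability from each state:
  q0 -> reaches {q0, q1, q3}, no accept state (dead)
  q1 -> reaches {q0, q1, q3}, no accept state (dead)
  q2 -> reaches {q0, q1, q2, q3}, no accept state (dead)
  q3 -> reaches {q0, q1, q3}, no accept state (dead)
  q4 -> reaches accept state q4 (live)

{q0, q1, q2, q3}


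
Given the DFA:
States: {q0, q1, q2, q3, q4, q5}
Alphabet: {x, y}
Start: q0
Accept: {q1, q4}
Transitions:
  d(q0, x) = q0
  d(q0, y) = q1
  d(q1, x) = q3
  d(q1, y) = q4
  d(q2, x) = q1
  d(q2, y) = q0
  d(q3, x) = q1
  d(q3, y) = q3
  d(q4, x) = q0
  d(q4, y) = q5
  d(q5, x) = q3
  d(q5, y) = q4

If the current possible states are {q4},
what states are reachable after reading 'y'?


Apply transition on 'y' from each current state:
  d(q4, y) = q5

{q5}


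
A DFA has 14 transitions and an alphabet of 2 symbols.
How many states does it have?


Each state has exactly one transition per symbol.
states = transitions / |alphabet| = 14 / 2 = 7

7


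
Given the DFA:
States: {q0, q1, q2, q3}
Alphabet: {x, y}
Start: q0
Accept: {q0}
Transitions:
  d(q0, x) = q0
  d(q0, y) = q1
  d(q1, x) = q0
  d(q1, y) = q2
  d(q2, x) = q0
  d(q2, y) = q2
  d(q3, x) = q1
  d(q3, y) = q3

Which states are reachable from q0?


BFS from q0:
  layer 0: {q0}
  layer 1: {q1}
  layer 2: {q2}

{q0, q1, q2}


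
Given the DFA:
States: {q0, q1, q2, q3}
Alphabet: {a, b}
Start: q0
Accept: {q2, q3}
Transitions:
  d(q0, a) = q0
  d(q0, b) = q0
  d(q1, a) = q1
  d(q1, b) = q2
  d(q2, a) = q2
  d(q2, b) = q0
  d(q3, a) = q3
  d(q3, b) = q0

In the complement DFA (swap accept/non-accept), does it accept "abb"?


Trace: q0 -> q0 -> q0 -> q0
Final: q0
Original accept: {q2, q3}
Complement: q0 is not in original accept

Yes, complement accepts (original rejects)


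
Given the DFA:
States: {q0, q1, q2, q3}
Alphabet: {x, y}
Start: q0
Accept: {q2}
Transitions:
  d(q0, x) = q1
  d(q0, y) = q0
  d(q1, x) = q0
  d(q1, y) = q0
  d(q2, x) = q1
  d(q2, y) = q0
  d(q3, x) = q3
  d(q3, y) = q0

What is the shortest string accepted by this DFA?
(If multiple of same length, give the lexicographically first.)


BFS by string length (lex-first path to each state shown):
  len 0: q0<-""
  len 1: q0<-"y", q1<-"x"
  len 2: q0<-"xx", q1<-"yx"
  len 3: q0<-"xxy", q1<-"xxx"
  len 4: q0<-"xxxx", q1<-"xxyx"
  len 5: q0<-"xxxxy", q1<-"xxxxx"
  len 6: q0<-"xxxxxx", q1<-"xxxxyx"
  len 7: q0<-"xxxxxxy", q1<-"xxxxxxx"
  len 8: q0<-"xxxxxxxx", q1<-"xxxxxxyx"

No string accepted (empty language)


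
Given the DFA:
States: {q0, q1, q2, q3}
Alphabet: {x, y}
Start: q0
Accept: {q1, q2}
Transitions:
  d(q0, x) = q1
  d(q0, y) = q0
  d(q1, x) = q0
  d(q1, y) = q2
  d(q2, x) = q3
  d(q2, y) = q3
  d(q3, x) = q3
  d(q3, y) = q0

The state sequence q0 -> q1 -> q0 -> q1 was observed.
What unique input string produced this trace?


Trace back each transition to find the symbol:
  q0 --[x]--> q1
  q1 --[x]--> q0
  q0 --[x]--> q1

"xxx"


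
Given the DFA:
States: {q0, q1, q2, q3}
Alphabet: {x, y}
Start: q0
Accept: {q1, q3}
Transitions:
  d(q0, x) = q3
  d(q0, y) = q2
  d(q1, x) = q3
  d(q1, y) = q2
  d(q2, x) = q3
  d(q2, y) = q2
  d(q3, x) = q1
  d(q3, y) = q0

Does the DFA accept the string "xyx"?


Trace: q0 -> q3 -> q0 -> q3
Final state: q3
Accept states: {q1, q3}

Yes, accepted (final state q3 is an accept state)


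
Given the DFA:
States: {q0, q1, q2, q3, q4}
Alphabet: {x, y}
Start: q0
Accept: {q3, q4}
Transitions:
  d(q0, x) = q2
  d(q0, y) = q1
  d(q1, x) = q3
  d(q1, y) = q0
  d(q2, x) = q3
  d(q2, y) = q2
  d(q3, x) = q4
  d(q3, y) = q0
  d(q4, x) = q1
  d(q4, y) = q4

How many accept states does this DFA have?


Accept states listed: {q3, q4}
Counting: q3(1) q4(2)

2


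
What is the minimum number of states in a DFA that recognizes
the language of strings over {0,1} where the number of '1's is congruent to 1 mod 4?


States track (count of '1') mod 4.
Need 4 states: one per remainder 0..3; accept = remainder 1.

4


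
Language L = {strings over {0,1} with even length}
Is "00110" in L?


length = 5; 5 mod 2 = 1

No, "00110" is not in L


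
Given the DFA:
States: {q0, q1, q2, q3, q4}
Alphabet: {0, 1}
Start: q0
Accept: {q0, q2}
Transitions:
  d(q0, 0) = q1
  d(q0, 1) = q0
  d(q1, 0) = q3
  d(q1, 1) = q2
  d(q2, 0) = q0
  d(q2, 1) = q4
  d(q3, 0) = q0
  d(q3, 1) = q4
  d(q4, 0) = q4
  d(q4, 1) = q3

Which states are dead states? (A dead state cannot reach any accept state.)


Forward reachability from each state:
  q0 -> reaches accept state q0 (live)
  q1 -> reaches accept state q0 (live)
  q2 -> reaches accept state q0 (live)
  q3 -> reaches accept state q0 (live)
  q4 -> reaches accept state q0 (live)

None (all states can reach an accept state)


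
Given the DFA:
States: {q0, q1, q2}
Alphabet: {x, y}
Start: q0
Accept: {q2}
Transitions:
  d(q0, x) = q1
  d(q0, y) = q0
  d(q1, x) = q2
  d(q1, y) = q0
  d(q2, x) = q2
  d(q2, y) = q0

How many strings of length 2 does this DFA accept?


Enumerating all length-2 strings:
  "xx" -> q2 [accept]
  "xy" -> q0 [reject]
  "yx" -> q1 [reject]
  "yy" -> q0 [reject]

1 out of 4


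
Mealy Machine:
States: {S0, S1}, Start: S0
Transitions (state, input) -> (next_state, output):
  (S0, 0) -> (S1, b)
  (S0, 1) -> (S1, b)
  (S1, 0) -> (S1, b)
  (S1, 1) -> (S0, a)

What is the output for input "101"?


Step-by-step:
  (S0, 1) -> (S1, b)
  (S1, 0) -> (S1, b)
  (S1, 1) -> (S0, a)

"bba"


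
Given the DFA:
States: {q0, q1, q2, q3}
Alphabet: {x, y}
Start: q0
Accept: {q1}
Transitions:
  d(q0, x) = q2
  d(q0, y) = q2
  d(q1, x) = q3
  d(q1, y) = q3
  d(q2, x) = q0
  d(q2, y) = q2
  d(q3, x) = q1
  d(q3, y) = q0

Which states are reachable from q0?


BFS from q0:
  layer 0: {q0}
  layer 1: {q2}

{q0, q2}


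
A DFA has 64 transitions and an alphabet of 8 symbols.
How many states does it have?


Each state has exactly one transition per symbol.
states = transitions / |alphabet| = 64 / 8 = 8

8


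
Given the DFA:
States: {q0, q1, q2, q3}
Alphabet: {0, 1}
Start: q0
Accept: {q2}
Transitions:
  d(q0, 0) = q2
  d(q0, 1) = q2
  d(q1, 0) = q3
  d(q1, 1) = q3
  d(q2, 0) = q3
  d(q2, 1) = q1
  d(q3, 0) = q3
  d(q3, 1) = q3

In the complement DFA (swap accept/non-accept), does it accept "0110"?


Trace: q0 -> q2 -> q1 -> q3 -> q3
Final: q3
Original accept: {q2}
Complement: q3 is not in original accept

Yes, complement accepts (original rejects)


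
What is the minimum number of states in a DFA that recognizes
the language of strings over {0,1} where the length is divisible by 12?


States track (length) mod 12.
Need 12 states: one per remainder 0..11; accept = remainder 0.

12


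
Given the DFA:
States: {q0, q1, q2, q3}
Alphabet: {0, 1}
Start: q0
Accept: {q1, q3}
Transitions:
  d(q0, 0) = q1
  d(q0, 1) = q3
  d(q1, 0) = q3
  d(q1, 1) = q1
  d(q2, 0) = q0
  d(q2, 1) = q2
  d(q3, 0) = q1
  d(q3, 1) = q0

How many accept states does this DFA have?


Accept states listed: {q1, q3}
Counting: q1(1) q3(2)

2


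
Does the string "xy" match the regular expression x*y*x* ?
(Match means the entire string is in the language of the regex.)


|string| = 2; first = 'x'; last = 'y'

Yes, "xy" matches x*y*x*


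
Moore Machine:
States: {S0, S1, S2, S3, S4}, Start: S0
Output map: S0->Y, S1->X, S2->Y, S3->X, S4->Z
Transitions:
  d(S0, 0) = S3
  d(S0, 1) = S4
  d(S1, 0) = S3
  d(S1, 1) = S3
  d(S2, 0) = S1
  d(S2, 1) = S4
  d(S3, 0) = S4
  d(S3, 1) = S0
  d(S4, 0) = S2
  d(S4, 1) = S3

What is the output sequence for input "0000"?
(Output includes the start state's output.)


Start: S0 (output Y)
  --0--> S3 (output X)
  --0--> S4 (output Z)
  --0--> S2 (output Y)
  --0--> S1 (output X)

"YXZYX"


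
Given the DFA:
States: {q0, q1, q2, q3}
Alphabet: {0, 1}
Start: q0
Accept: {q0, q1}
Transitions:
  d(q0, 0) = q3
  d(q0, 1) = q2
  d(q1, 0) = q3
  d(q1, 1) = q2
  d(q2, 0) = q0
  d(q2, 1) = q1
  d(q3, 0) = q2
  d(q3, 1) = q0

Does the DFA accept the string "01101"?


Trace: q0 -> q3 -> q0 -> q2 -> q0 -> q2
Final state: q2
Accept states: {q0, q1}

No, rejected (final state q2 is not an accept state)


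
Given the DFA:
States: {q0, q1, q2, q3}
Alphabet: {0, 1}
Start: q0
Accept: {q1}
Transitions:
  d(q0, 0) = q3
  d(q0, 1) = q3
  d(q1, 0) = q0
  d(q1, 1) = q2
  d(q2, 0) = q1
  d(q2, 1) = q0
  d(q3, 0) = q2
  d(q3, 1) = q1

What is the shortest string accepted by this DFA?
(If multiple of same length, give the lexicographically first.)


BFS by string length (lex-first path to each state shown):
  len 0: q0<-""
  len 1: q3<-"0"
  len 2: q1<-"01", q2<-"00"
Found accept state at length 2.

"01"


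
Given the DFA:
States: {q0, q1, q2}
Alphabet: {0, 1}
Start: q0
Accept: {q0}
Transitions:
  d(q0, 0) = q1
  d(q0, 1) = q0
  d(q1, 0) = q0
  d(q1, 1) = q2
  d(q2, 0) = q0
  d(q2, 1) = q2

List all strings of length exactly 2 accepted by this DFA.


All strings of length 2: 4 total
Accepted: 2

"00", "11"


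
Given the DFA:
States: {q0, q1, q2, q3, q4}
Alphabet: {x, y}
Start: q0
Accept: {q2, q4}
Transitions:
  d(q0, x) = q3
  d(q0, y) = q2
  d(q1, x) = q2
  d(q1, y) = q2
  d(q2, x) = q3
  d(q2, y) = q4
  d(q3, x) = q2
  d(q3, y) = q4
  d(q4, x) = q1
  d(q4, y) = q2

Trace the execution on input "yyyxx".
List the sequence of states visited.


Input: yyyxx
d(q0, y) = q2
d(q2, y) = q4
d(q4, y) = q2
d(q2, x) = q3
d(q3, x) = q2


q0 -> q2 -> q4 -> q2 -> q3 -> q2


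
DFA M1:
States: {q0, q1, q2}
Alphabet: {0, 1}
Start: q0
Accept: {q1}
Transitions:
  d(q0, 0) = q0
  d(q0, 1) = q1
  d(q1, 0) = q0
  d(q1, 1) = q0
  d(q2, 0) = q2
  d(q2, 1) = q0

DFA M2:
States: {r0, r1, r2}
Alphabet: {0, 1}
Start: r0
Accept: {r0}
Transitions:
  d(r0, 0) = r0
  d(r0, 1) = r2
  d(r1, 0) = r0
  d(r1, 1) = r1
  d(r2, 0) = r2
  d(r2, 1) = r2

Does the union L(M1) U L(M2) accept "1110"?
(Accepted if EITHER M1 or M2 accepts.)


M1: final=q0 accepted=False
M2: final=r2 accepted=False

No, union rejects (neither accepts)


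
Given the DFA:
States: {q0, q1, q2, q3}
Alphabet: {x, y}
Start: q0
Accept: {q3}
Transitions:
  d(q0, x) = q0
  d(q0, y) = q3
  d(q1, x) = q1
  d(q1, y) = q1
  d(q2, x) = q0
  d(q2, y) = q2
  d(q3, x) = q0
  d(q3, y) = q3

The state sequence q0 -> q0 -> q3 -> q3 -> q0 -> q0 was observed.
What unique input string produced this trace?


Trace back each transition to find the symbol:
  q0 --[x]--> q0
  q0 --[y]--> q3
  q3 --[y]--> q3
  q3 --[x]--> q0
  q0 --[x]--> q0

"xyyxx"


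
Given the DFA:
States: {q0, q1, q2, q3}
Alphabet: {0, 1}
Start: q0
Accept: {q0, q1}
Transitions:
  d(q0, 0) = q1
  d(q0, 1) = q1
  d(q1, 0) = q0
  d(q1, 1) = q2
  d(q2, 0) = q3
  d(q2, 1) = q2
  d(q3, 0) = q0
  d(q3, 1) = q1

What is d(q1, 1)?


Looking up transition d(q1, 1)

q2


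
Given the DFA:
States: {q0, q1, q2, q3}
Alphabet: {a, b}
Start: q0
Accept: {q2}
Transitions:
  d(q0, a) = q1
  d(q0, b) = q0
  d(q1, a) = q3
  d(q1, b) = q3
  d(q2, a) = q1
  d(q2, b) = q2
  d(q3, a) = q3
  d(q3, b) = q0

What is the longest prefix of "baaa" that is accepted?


Run the DFA, marking each prefix where the state is accepting:
  "" -> q0 [reject]
  "b" -> q0 [reject]
  "ba" -> q1 [reject]
  "baa" -> q3 [reject]
  "baaa" -> q3 [reject]

No prefix is accepted


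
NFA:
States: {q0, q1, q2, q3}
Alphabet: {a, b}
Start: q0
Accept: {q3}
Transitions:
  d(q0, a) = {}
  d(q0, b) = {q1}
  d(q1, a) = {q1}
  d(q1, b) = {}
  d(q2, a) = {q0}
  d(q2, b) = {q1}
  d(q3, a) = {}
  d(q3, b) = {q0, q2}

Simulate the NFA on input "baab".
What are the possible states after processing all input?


Start: {q0}
  --b--> {q1}
  --a--> {q1}
  --a--> {q1}
  --b--> {}

{} (empty set, no valid transitions)


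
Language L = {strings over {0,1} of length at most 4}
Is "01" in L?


length = 2

Yes, "01" is in L


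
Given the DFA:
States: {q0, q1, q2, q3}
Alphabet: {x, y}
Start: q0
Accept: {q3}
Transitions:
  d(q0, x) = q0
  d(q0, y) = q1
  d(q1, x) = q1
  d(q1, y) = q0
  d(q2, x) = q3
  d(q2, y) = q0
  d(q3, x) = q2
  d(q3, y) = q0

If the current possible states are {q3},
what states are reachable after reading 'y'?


Apply transition on 'y' from each current state:
  d(q3, y) = q0

{q0}


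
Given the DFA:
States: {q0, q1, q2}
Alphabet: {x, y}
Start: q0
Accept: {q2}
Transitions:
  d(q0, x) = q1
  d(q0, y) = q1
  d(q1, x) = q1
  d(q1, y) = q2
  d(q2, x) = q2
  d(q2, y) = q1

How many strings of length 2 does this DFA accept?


Enumerating all length-2 strings:
  "xx" -> q1 [reject]
  "xy" -> q2 [accept]
  "yx" -> q1 [reject]
  "yy" -> q2 [accept]

2 out of 4


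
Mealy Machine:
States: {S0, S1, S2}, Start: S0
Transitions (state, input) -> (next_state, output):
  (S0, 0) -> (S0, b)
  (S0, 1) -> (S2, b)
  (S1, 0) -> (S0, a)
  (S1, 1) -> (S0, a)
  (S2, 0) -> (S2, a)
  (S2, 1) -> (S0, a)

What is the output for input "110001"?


Step-by-step:
  (S0, 1) -> (S2, b)
  (S2, 1) -> (S0, a)
  (S0, 0) -> (S0, b)
  (S0, 0) -> (S0, b)
  (S0, 0) -> (S0, b)
  (S0, 1) -> (S2, b)

"babbbb"


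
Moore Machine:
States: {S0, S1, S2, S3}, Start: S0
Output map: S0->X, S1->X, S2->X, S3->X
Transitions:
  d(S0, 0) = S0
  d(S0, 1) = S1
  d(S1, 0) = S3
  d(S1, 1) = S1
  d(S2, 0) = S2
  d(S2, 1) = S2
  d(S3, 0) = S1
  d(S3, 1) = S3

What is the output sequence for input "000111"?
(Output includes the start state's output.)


Start: S0 (output X)
  --0--> S0 (output X)
  --0--> S0 (output X)
  --0--> S0 (output X)
  --1--> S1 (output X)
  --1--> S1 (output X)
  --1--> S1 (output X)

"XXXXXXX"


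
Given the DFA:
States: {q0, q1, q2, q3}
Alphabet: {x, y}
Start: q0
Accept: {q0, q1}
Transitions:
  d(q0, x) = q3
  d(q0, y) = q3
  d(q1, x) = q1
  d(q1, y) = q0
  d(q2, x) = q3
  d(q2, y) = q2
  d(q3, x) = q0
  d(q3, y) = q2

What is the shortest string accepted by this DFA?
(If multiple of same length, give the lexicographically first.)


BFS by string length (lex-first path to each state shown):
  len 0: q0<-""
Found accept state at length 0.

"" (empty string)


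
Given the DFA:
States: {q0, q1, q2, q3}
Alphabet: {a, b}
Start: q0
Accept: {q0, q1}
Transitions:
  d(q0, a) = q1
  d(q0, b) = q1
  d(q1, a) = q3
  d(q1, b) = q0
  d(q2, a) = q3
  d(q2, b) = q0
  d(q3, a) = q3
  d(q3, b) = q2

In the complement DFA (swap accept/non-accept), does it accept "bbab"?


Trace: q0 -> q1 -> q0 -> q1 -> q0
Final: q0
Original accept: {q0, q1}
Complement: q0 is in original accept

No, complement rejects (original accepts)


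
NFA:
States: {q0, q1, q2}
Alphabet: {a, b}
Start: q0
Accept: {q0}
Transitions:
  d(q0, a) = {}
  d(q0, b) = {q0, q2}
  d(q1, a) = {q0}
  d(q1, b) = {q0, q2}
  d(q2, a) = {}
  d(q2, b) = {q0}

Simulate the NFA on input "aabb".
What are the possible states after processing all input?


Start: {q0}
  --a--> {}
  --a--> {}
  --b--> {}
  --b--> {}

{} (empty set, no valid transitions)


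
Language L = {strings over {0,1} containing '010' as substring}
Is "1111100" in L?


'010' does not occur

No, "1111100" is not in L


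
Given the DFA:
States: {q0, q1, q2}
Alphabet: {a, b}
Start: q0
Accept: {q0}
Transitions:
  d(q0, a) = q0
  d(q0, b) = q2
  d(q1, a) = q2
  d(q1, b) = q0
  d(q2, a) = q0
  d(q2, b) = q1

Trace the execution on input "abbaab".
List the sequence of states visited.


Input: abbaab
d(q0, a) = q0
d(q0, b) = q2
d(q2, b) = q1
d(q1, a) = q2
d(q2, a) = q0
d(q0, b) = q2


q0 -> q0 -> q2 -> q1 -> q2 -> q0 -> q2


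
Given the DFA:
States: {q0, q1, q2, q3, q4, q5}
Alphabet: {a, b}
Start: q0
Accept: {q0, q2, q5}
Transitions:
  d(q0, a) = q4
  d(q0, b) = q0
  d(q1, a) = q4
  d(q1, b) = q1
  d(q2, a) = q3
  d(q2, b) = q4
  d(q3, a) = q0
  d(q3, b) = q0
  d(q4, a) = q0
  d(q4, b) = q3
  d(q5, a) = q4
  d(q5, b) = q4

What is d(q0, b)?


Looking up transition d(q0, b)

q0


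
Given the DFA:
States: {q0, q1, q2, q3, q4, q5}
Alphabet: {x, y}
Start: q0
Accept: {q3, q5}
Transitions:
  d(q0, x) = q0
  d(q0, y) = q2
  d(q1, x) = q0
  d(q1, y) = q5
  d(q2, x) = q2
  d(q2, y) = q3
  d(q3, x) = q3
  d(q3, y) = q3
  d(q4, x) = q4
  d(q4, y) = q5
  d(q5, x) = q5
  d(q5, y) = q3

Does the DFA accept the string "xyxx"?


Trace: q0 -> q0 -> q2 -> q2 -> q2
Final state: q2
Accept states: {q3, q5}

No, rejected (final state q2 is not an accept state)


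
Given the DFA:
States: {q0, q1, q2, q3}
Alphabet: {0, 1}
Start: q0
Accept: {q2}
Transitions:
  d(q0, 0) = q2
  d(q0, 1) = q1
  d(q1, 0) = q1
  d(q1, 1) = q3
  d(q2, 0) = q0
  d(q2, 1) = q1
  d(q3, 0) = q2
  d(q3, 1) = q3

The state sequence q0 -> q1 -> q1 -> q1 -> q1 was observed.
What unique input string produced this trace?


Trace back each transition to find the symbol:
  q0 --[1]--> q1
  q1 --[0]--> q1
  q1 --[0]--> q1
  q1 --[0]--> q1

"1000"


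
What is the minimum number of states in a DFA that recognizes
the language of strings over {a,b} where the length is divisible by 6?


States track (length) mod 6.
Need 6 states: one per remainder 0..5; accept = remainder 0.

6


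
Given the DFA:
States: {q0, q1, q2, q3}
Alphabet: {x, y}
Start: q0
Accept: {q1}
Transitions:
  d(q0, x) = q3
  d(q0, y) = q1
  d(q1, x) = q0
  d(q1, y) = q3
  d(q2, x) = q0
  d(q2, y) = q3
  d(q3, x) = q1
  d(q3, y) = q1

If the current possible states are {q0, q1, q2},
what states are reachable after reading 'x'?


Apply transition on 'x' from each current state:
  d(q0, x) = q3
  d(q1, x) = q0
  d(q2, x) = q0

{q0, q3}


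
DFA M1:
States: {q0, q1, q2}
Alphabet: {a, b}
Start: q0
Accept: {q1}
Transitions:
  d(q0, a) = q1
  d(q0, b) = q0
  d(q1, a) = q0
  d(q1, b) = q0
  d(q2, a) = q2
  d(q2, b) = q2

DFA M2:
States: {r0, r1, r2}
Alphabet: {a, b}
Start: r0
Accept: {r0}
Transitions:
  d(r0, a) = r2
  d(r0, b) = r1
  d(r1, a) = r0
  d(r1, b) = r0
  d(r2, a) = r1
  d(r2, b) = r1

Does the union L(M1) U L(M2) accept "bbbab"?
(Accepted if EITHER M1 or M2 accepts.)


M1: final=q0 accepted=False
M2: final=r1 accepted=False

No, union rejects (neither accepts)


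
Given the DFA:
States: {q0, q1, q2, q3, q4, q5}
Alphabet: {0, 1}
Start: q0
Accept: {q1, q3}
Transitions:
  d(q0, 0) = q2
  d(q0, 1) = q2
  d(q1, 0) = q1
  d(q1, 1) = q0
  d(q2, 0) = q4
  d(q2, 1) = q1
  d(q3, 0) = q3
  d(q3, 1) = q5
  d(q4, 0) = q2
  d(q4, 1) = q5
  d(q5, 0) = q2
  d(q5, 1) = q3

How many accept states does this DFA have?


Accept states listed: {q1, q3}
Counting: q1(1) q3(2)

2


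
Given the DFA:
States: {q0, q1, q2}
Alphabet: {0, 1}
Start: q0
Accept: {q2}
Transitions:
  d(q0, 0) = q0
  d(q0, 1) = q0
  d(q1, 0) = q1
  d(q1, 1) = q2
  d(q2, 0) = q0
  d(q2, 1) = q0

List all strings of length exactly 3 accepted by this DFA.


All strings of length 3: 8 total
Accepted: 0

None


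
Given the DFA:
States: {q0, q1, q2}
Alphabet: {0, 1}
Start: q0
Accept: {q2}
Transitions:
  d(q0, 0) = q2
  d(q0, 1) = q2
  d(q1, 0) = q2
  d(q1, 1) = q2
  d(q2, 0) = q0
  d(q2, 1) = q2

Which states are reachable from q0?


BFS from q0:
  layer 0: {q0}
  layer 1: {q2}

{q0, q2}
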